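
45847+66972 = 112819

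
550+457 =1007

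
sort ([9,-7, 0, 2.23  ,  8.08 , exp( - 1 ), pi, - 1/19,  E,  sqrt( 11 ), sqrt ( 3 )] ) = [ - 7, - 1/19,0,exp( - 1 ),sqrt( 3 )  ,  2.23 , E,pi, sqrt( 11) , 8.08, 9]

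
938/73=938/73 = 12.85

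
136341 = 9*15149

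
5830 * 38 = 221540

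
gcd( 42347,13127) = 1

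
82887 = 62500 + 20387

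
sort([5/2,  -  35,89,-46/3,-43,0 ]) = [ - 43, - 35,-46/3, 0, 5/2, 89] 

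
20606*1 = 20606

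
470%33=8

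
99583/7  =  99583/7= 14226.14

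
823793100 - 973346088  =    -  149552988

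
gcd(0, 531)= 531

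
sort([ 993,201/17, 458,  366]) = [ 201/17, 366, 458, 993 ] 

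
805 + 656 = 1461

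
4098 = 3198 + 900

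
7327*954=6989958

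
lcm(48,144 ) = 144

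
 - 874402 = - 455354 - 419048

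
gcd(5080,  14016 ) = 8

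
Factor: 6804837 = 3^3*13^1*19387^1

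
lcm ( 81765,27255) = 81765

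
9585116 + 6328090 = 15913206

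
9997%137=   133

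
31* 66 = 2046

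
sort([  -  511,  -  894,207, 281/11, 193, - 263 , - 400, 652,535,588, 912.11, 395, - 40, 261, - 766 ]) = [-894, - 766 ,- 511, - 400,  -  263,-40,  281/11, 193, 207, 261, 395, 535, 588, 652, 912.11]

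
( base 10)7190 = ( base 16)1C16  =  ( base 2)1110000010110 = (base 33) 6jt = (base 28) 94m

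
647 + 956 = 1603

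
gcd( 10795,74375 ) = 85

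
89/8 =11 + 1/8 = 11.12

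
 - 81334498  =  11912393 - 93246891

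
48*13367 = 641616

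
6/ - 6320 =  -1 + 3157/3160= -  0.00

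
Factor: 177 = 3^1*59^1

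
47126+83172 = 130298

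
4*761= 3044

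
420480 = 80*5256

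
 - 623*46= - 28658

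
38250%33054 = 5196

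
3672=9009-5337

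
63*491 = 30933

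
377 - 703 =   -  326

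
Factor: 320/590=2^5*59^ ( - 1) = 32/59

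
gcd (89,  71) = 1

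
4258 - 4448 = -190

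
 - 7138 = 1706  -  8844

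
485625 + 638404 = 1124029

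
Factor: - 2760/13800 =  - 1/5 = - 5^ ( - 1)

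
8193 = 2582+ 5611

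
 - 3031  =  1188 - 4219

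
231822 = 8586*27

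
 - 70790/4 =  - 35395/2 = - 17697.50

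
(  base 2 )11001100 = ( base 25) 84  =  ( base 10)204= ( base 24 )8c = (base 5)1304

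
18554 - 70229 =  -51675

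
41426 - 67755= - 26329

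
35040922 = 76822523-41781601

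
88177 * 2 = 176354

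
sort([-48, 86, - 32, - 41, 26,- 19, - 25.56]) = [-48, - 41, - 32,-25.56,- 19, 26, 86]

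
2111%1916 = 195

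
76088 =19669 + 56419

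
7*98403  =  688821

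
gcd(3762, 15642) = 198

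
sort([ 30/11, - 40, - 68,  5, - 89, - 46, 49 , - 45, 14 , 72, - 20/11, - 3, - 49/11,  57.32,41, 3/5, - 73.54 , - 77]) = [ - 89, - 77  , - 73.54,-68 , - 46, - 45,-40, - 49/11,  -  3, - 20/11,3/5, 30/11, 5,14, 41 , 49, 57.32,72] 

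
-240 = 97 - 337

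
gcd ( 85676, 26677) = 1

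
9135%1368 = 927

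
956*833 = 796348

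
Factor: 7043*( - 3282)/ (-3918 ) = 547^1*653^( - 1) * 7043^1 =3852521/653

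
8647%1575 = 772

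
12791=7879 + 4912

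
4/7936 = 1/1984  =  0.00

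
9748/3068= 2437/767 = 3.18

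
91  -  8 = 83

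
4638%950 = 838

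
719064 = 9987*72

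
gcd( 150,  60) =30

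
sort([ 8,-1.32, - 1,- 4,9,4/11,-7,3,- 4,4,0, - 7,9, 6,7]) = [ - 7,-7, - 4, - 4, - 1.32 ,-1, 0 , 4/11, 3,4,6,7 , 8,9,9]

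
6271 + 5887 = 12158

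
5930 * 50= 296500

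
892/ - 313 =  - 3 + 47/313=- 2.85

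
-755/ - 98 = 7+69/98 = 7.70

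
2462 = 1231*2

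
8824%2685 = 769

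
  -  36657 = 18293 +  - 54950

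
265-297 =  - 32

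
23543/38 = 619 + 21/38 = 619.55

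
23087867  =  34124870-11037003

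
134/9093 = 134/9093 = 0.01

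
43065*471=20283615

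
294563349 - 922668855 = - 628105506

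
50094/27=1855+1/3 = 1855.33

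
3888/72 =54  =  54.00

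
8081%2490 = 611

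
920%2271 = 920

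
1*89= 89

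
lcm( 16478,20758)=1598366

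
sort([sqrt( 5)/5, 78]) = [sqrt( 5) /5,78 ] 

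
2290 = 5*458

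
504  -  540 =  - 36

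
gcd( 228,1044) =12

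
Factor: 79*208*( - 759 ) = -2^4*3^1*11^1 * 13^1*23^1 * 79^1=-12471888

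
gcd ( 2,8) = 2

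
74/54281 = 74/54281 = 0.00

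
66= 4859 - 4793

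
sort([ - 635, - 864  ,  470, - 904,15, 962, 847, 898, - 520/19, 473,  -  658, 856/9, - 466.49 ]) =[-904,-864, - 658,-635, - 466.49, -520/19, 15, 856/9, 470, 473, 847 , 898,  962]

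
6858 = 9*762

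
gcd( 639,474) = 3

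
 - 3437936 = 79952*( - 43)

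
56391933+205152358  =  261544291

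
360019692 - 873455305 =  - 513435613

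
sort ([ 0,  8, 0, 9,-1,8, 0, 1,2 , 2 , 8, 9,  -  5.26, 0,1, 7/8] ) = [ - 5.26, - 1, 0,0, 0, 0,  7/8, 1, 1,  2,2, 8,8,8, 9, 9]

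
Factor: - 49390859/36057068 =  - 2^( - 2)*7^1 * 17^( - 1 ) *53^1*67^1*1987^1*530251^( - 1) 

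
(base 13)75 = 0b1100000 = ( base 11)88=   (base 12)80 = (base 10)96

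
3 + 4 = 7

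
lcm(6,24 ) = 24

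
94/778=47/389 = 0.12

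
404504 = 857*472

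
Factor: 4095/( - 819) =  - 5^1 = - 5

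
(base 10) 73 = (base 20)3d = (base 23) 34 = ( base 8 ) 111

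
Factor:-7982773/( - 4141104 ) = 2^(-4 )*3^(-1 ) * 11^( - 2 ) * 23^(- 1)*31^(-1)*7982773^1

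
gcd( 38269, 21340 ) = 11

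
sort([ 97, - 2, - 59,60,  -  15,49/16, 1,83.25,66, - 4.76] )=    [  -  59, - 15, - 4.76, - 2, 1, 49/16, 60, 66 , 83.25,97 ] 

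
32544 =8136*4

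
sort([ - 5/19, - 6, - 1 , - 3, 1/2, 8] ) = [ - 6, - 3, - 1, - 5/19 , 1/2 , 8]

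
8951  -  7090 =1861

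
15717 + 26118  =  41835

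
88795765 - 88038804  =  756961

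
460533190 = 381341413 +79191777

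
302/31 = 9+ 23/31 = 9.74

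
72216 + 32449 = 104665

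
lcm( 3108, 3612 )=133644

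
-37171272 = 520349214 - 557520486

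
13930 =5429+8501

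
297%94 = 15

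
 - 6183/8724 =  - 2061/2908  =  - 0.71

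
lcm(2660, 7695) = 215460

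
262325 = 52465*5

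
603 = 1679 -1076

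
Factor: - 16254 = -2^1*3^3*7^1*43^1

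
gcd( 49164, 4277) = 1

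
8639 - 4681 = 3958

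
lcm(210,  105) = 210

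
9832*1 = 9832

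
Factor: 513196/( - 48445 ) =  - 2^2*5^(-1)*17^1*7547^1*9689^( - 1)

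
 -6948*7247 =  - 50352156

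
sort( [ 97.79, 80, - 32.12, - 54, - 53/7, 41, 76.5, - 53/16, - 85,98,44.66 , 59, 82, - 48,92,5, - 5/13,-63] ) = [ - 85, - 63, - 54,-48, - 32.12, - 53/7 , - 53/16, - 5/13,5 , 41, 44.66,59,  76.5, 80 , 82,  92,97.79, 98]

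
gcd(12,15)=3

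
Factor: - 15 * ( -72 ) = 2^3 * 3^3 *5^1 = 1080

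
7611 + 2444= 10055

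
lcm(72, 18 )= 72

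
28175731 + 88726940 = 116902671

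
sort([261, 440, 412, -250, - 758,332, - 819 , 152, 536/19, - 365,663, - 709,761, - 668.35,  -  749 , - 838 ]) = [ - 838, -819, - 758, - 749,-709, - 668.35, - 365, - 250, 536/19, 152, 261,332, 412, 440,663, 761 ] 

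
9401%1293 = 350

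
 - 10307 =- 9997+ - 310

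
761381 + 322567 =1083948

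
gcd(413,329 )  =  7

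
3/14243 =3/14243= 0.00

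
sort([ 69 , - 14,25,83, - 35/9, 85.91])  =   [ - 14, - 35/9,25,69,  83, 85.91]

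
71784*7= 502488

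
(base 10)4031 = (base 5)112111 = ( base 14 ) 167d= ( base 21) 92K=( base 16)FBF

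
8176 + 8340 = 16516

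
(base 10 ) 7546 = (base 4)1311322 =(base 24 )D2A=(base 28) 9HE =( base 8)16572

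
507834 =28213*18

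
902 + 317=1219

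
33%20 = 13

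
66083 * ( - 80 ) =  - 5286640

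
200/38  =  100/19  =  5.26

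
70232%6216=1856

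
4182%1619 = 944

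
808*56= 45248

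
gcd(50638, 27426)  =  14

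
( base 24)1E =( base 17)24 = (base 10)38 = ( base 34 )14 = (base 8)46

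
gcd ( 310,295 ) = 5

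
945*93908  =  88743060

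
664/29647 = 664/29647 = 0.02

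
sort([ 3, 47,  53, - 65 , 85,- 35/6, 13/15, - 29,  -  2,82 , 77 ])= [ - 65 ,  -  29, - 35/6, - 2, 13/15,3, 47,  53, 77,82,85] 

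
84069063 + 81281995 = 165351058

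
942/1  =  942 =942.00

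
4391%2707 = 1684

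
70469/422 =166 + 417/422 = 166.99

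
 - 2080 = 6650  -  8730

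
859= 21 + 838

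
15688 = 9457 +6231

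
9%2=1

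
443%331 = 112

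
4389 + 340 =4729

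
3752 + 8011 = 11763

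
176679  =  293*603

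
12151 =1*12151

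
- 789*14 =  - 11046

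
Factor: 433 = 433^1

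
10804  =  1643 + 9161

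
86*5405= 464830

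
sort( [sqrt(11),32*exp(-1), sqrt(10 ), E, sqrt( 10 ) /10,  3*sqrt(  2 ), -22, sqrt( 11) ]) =[ - 22, sqrt(10) /10,E,sqrt(10), sqrt(11),sqrt(11), 3*sqrt(2 ),32*exp( - 1 )]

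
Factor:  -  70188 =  - 2^2*3^1* 5849^1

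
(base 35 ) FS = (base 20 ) 17D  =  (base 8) 1051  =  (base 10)553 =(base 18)1CD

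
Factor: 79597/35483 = 37^( - 1)*83^1 = 83/37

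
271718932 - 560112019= - 288393087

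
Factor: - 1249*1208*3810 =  - 2^4*3^1 * 5^1*127^1*151^1 *1249^1=- 5748497520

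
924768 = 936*988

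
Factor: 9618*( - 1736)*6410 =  - 107026795680 = - 2^5*3^1*5^1 *7^2*31^1*229^1*641^1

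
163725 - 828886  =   - 665161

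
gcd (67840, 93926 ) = 2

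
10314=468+9846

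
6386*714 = 4559604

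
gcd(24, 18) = 6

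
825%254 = 63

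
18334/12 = 9167/6  =  1527.83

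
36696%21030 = 15666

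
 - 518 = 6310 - 6828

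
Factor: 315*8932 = 2813580 =2^2* 3^2* 5^1*7^2*11^1*29^1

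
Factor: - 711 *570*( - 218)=88348860=2^2*3^3*5^1*19^1*79^1*109^1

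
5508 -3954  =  1554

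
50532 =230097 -179565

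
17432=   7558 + 9874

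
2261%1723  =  538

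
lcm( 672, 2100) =16800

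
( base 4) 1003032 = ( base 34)3OI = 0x10ce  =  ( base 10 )4302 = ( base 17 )ef1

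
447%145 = 12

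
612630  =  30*20421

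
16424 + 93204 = 109628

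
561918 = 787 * 714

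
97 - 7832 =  - 7735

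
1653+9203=10856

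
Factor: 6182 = 2^1*11^1*281^1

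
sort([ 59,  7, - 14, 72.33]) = [ - 14,  7 , 59, 72.33]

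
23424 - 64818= - 41394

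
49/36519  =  7/5217=0.00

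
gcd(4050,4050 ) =4050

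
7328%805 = 83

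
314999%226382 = 88617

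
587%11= 4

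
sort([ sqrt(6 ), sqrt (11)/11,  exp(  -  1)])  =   [ sqrt (11)/11 , exp( - 1), sqrt(6 )]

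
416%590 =416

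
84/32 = 2+5/8 = 2.62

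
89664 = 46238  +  43426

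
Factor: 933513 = 3^1*7^1*44453^1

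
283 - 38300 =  - 38017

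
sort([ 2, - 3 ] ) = [ - 3, 2] 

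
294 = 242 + 52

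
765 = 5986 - 5221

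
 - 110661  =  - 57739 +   -  52922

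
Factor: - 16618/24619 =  - 2^1*1187^1*3517^( - 1) =- 2374/3517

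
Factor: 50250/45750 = 67/61 = 61^(-1)*67^1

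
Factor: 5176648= 2^3 *647081^1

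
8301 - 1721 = 6580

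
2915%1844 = 1071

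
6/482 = 3/241 = 0.01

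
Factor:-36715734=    - 2^1*3^3* 11^1*113^1*547^1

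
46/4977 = 46/4977 =0.01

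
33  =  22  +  11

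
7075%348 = 115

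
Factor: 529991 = 7^1*11^1 * 6883^1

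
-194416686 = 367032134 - 561448820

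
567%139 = 11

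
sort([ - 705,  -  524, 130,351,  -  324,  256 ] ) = [ - 705, - 524, - 324 , 130, 256, 351 ]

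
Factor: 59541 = 3^1*89^1*223^1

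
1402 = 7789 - 6387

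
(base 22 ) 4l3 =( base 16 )961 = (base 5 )34101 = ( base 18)777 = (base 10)2401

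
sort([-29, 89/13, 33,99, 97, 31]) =[-29,89/13, 31,33, 97,99] 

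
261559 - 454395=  - 192836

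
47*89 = 4183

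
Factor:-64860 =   -  2^2 *3^1*5^1*23^1*47^1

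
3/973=3/973 = 0.00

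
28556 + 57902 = 86458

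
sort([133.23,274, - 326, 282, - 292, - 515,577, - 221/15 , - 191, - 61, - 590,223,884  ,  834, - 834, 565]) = [ - 834, - 590, -515,-326, - 292 ,-191, - 61, -221/15,133.23,223,274,282,565, 577, 834, 884 ]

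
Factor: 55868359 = 601^1*92959^1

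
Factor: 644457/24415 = 3^1*5^(  -  1)* 11^1*19^ ( - 1)*59^1*257^( -1)*331^1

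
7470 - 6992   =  478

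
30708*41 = 1259028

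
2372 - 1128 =1244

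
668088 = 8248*81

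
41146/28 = 1469 + 1/2 = 1469.50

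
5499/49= 5499/49 = 112.22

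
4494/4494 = 1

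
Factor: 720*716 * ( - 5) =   -  2^6*3^2*5^2*179^1 =-2577600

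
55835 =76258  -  20423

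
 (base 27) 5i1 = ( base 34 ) 3ji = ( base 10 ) 4132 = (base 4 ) 1000210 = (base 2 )1000000100100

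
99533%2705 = 2153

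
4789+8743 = 13532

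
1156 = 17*68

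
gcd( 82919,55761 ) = 1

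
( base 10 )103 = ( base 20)53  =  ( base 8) 147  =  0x67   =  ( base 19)58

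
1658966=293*5662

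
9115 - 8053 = 1062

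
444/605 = 444/605 = 0.73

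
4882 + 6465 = 11347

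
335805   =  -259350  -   - 595155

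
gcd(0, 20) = 20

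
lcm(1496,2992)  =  2992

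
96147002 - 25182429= 70964573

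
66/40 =33/20= 1.65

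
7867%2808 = 2251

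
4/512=1/128 = 0.01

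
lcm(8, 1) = 8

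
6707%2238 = 2231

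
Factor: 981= 3^2*109^1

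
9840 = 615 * 16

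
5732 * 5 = 28660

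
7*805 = 5635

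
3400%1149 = 1102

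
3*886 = 2658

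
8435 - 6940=1495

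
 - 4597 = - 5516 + 919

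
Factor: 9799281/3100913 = 3^2*233^1*4673^1*3100913^( - 1)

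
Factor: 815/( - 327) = -3^( - 1)*5^1*109^( - 1)*163^1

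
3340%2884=456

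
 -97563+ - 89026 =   -  186589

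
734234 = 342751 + 391483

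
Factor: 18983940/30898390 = 17742/28877   =  2^1*3^1*67^ (  -  1)*431^(- 1) * 2957^1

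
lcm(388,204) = 19788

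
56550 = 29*1950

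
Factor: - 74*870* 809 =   -  52083420 = -2^2*3^1 * 5^1*29^1*37^1*809^1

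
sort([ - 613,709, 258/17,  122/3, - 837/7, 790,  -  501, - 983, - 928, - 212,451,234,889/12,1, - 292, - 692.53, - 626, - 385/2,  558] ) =[  -  983, - 928,  -  692.53, - 626, - 613, - 501, -292, -212, - 385/2 , - 837/7,1,  258/17,122/3, 889/12 , 234 , 451,558 , 709,790 ] 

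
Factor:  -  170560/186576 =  - 820/897 = - 2^2*3^( -1)*5^1 *13^( - 1)*23^( - 1)*41^1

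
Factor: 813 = 3^1 * 271^1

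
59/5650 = 59/5650 = 0.01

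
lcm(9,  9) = 9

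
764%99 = 71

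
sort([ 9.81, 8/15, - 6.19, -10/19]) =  [-6.19, - 10/19, 8/15,9.81]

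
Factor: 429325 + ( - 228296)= 201029= 53^1 * 3793^1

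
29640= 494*60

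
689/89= 689/89 =7.74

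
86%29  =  28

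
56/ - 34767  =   - 1 + 34711/34767 = -0.00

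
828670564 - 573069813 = 255600751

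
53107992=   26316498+26791494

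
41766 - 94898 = -53132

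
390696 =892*438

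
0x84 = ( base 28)4K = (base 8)204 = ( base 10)132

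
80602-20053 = 60549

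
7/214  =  7/214=0.03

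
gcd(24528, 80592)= 3504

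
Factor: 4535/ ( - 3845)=-769^( - 1 )*907^1 = - 907/769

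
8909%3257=2395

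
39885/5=7977 =7977.00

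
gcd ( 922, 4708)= 2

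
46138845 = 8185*5637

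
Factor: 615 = 3^1*5^1*  41^1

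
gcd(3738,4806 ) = 534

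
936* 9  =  8424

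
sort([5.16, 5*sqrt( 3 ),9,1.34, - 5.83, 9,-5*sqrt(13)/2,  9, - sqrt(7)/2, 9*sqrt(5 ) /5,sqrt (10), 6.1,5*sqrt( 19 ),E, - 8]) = [-5*sqrt( 13 ) /2, - 8,  -  5.83, - sqrt( 7 ) /2, 1.34 , E,sqrt(10), 9*sqrt(5) /5,5.16,6.1, 5* sqrt( 3 ), 9, 9,9, 5*sqrt(19 )]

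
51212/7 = 7316 = 7316.00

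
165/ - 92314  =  - 165/92314 = - 0.00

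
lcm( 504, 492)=20664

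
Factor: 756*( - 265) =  - 200340 = -2^2 * 3^3*5^1 * 7^1 * 53^1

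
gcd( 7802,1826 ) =166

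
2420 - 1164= 1256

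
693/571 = 693/571= 1.21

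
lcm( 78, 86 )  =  3354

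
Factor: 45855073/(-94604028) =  - 2^( - 2)*3^ ( - 1) * 11^1*653^( - 1 )*883^1 * 4721^1*12073^( - 1)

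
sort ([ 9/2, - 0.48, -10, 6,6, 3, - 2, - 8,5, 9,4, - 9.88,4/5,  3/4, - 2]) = [ - 10, - 9.88, - 8, - 2, - 2, - 0.48, 3/4,4/5,3,4, 9/2,5,6,6,9]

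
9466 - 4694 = 4772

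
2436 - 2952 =  -  516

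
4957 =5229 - 272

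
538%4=2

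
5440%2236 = 968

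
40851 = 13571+27280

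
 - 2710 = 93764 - 96474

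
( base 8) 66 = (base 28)1Q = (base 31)1N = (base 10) 54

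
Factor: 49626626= 2^1 * 7^1*3544759^1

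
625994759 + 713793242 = 1339788001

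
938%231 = 14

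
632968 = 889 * 712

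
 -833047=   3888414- 4721461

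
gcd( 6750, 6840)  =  90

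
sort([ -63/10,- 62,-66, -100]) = [-100, -66, - 62,-63/10]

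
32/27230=16/13615=0.00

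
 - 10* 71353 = - 713530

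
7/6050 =7/6050 =0.00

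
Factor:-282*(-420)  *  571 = 2^3*3^2 * 5^1*7^1 *47^1*571^1 = 67629240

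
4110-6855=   -  2745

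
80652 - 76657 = 3995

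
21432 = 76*282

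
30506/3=30506/3  =  10168.67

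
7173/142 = 7173/142 = 50.51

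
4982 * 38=189316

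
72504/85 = 852+ 84/85 = 852.99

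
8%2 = 0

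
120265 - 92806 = 27459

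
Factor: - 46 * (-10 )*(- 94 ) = - 43240 = -2^3*5^1 * 23^1*47^1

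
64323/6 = 10720 + 1/2=10720.50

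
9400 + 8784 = 18184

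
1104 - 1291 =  - 187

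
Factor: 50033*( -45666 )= - 2284806978 = -2^1*3^2* 43^1*59^1*50033^1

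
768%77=75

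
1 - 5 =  - 4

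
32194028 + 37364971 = 69558999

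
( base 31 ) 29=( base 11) 65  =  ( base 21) 38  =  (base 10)71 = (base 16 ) 47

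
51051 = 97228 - 46177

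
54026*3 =162078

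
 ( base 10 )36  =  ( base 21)1f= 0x24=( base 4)210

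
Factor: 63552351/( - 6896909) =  - 3^1*167^1 * 126851^1*6896909^( - 1 ) 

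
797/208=3 + 173/208 = 3.83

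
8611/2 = 8611/2  =  4305.50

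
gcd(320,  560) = 80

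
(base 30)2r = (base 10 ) 87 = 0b1010111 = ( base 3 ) 10020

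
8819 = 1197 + 7622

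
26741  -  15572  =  11169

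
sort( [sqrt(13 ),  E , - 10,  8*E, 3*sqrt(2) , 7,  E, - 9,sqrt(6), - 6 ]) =[ - 10,- 9, - 6,  sqrt(6), E, E,sqrt( 13), 3  *sqrt( 2), 7, 8*E]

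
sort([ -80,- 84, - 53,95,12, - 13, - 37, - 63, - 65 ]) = [-84, - 80,  -  65,  -  63,- 53, -37,-13  ,  12,95]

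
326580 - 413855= - 87275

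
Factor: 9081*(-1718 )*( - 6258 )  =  97632046764= 2^2*3^3*7^1*149^1*  859^1*1009^1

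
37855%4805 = 4220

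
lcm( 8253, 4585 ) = 41265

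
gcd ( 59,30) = 1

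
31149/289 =107 + 226/289 = 107.78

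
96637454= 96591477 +45977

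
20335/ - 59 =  - 20335/59 = - 344.66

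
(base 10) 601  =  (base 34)HN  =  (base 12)421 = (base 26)N3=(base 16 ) 259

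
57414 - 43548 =13866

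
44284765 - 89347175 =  - 45062410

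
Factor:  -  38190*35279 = -1347305010 =-2^1 * 3^1* 5^1 * 19^1*67^1 * 35279^1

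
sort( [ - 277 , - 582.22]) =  [ - 582.22,  -  277] 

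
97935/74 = 1323 + 33/74 = 1323.45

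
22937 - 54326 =- 31389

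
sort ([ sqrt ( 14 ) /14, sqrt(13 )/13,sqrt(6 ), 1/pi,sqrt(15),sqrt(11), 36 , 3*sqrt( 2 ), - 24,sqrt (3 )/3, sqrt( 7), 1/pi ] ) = [-24,sqrt( 14 ) /14,sqrt(13) /13 , 1/pi,1/pi, sqrt(3)/3,sqrt( 6 ), sqrt(7 ), sqrt(11) , sqrt( 15),3*sqrt( 2), 36] 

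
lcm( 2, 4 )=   4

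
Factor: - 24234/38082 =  - 7^1 *11^(-1) = - 7/11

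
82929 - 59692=23237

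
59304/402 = 147 + 35/67 = 147.52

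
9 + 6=15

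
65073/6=21691/2 = 10845.50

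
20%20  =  0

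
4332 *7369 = 31922508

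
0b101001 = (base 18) 25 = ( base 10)41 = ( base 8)51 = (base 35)16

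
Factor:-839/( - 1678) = 1/2  =  2^( - 1)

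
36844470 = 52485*702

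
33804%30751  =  3053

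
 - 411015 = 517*( - 795)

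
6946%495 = 16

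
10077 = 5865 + 4212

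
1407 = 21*67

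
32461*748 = 24280828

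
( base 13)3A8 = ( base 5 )10040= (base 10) 645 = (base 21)19F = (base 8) 1205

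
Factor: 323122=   2^1*161561^1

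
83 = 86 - 3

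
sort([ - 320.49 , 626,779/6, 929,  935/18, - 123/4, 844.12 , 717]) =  [- 320.49, - 123/4 , 935/18,779/6, 626  ,  717, 844.12,  929 ] 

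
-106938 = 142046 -248984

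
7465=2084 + 5381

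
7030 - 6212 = 818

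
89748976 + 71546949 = 161295925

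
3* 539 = 1617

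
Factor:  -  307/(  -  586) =2^( - 1)*293^( - 1)*307^1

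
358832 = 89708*4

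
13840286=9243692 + 4596594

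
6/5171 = 6/5171 = 0.00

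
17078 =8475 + 8603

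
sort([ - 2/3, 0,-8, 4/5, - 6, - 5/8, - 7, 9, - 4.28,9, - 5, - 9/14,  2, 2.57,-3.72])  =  [-8, - 7, - 6, - 5, - 4.28, - 3.72,  -  2/3, - 9/14, - 5/8,0,4/5, 2, 2.57,9,9 ] 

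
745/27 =745/27 = 27.59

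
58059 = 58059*1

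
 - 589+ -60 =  - 649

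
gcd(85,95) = 5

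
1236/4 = 309 = 309.00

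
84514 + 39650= 124164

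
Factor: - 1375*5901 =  - 3^1*5^3 * 7^1*11^1*281^1 = - 8113875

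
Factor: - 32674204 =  - 2^2*17^1*480503^1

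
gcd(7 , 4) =1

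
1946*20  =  38920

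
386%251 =135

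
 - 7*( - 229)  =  1603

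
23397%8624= 6149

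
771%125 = 21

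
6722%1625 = 222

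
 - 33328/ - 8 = 4166/1 = 4166.00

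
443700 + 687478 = 1131178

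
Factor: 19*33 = 627 = 3^1 *11^1*19^1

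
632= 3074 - 2442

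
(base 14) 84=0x74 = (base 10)116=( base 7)224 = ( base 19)62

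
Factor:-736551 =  - 3^2*81839^1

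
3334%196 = 2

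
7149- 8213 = - 1064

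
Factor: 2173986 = 2^1*3^3*127^1*317^1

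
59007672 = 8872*6651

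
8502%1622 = 392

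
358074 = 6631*54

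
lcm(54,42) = 378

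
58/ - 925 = -58/925 = -0.06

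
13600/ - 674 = - 6800/337 = -  20.18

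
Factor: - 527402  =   - 2^1*19^1*13879^1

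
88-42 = 46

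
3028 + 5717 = 8745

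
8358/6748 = 597/482 = 1.24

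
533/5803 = 533/5803  =  0.09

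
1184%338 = 170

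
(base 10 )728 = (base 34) le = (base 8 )1330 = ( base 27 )QQ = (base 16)2d8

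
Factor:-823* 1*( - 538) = 2^1*269^1*823^1 = 442774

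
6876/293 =6876/293 =23.47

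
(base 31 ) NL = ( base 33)m8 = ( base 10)734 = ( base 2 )1011011110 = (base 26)126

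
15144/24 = 631  =  631.00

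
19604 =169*116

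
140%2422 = 140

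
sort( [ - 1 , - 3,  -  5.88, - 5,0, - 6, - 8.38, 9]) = [-8.38, - 6, - 5.88, - 5, - 3, - 1, 0,9]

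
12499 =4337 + 8162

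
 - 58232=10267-68499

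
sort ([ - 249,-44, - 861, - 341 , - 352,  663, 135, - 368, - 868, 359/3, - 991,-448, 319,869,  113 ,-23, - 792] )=[ - 991, - 868, -861, - 792, - 448, - 368, - 352, - 341,  -  249, - 44, - 23, 113, 359/3,135,319,  663,  869]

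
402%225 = 177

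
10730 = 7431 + 3299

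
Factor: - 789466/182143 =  - 2^1*13^(- 1)*14011^( - 1 )*394733^1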